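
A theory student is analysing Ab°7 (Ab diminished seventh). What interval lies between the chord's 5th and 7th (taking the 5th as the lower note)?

minor third

Abdim7 (Ab diminished seventh) is spelled Ab–Cb–Ebb–Gbb.
So we need the interval from Ebb up to Gbb.
3 letter names make it a third; at 3 semitones (a half step narrower than major) the quality is minor.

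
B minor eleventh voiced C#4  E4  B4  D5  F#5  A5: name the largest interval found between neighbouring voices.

Adjacent intervals: C#4→E4 = minor third; E4→B4 = perfect fifth; B4→D5 = minor third; D5→F#5 = major third; F#5→A5 = minor third.
The largest is E4 to B4, a perfect fifth (7 semitones).

perfect 5th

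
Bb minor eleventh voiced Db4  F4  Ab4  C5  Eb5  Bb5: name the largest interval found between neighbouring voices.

Adjacent intervals: Db4→F4 = major third; F4→Ab4 = minor third; Ab4→C5 = major third; C5→Eb5 = minor third; Eb5→Bb5 = perfect fifth.
The largest is Eb5 to Bb5, a perfect fifth (7 semitones).

perfect fifth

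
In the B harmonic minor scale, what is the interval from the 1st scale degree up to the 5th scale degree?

The scale runs B C# D E F# G A#.
So we need the interval from B up to F#.
B up to F# spans 5 letter names and 7 semitones — a perfect fifth.

perfect fifth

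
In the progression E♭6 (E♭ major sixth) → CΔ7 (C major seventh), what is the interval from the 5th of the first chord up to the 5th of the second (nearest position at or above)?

E♭6 (E♭ major sixth) has B♭ as its 5th, and CΔ7 (C major seventh) has G as its 5th.
B♭ up to G spans 6 letter names and 9 semitones — a major sixth.

M6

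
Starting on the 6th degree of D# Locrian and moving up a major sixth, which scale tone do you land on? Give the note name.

The scale is D# E F# G# A B C#.
The 6th degree is B; a major sixth above that is G# — scale degree 4.

G#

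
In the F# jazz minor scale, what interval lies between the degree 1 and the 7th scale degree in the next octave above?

Spelling the F# jazz minor scale: F# G# A B C# D# E#.
So we need the interval from F# up to E#.
Counting 14 letters and 23 half steps from F# gives a major fourteenth.

major fourteenth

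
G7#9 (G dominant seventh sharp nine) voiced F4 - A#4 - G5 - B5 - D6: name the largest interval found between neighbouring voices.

Adjacent intervals: F4→A#4 = augmented third; A#4→G5 = diminished seventh; G5→B5 = major third; B5→D6 = minor third.
The largest is A#4 to G5, a diminished seventh (9 semitones).

diminished 7th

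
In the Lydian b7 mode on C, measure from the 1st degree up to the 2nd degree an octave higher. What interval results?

major ninth

Spelling the Lydian b7 mode on C: C D E F# G A Bb.
The 1st degree is C and the 2nd scale degree (up an octave) is D.
Counting 9 letters and 14 half steps from C gives a major ninth.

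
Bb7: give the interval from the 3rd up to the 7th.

Bb7 (Bb dominant seventh): Bb, D, F, Ab.
So we need the interval from D up to Ab.
D up to Ab is 6 semitones, a half step narrower than a perfect fifth, so the interval is diminished.
That tritone between 3rd and 7th is what gives the dominant seventh its pull toward resolution.

d5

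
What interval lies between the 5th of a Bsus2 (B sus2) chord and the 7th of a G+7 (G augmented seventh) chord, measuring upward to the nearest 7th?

The 5th of Bsus2 (B sus2) is F♯; the 7th of G+7 (G augmented seventh) is F.
8 letter names make it an octave; at 11 semitones (a half step narrower than perfect) the quality is diminished.

d8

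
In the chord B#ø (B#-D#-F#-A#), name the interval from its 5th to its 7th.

major third

So we need the interval from F# up to A#.
Counting 3 letters and 4 half steps from F# gives a major third.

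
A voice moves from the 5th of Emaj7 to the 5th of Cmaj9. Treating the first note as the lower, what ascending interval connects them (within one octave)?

minor 6th

The 5th of Emaj7 is B; the 5th of Cmaj9 is G.
B up to G is 8 semitones, a half step narrower than a major sixth, so the interval is minor.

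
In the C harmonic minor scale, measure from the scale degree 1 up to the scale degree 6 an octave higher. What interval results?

minor thirteenth

The scale runs C D Eb F G Ab B.
Scale degree 1 = C; degree 6 (up an octave) = Ab.
From C to Ab: 20 semitones over a thirteenth = minor.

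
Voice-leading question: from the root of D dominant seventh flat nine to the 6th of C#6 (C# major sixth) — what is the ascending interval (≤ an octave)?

D dominant seventh flat nine has D as its root, and C#6 (C# major sixth) has A# as its 6th.
5 letter names make it a fifth; at 8 semitones (a half step wider than perfect) the quality is augmented.

augmented 5th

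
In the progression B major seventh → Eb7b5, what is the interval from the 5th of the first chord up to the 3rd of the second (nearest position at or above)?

The 5th of B major seventh is F#; the 3rd of Eb7b5 is G.
F# up to G is 1 semitone, a half step narrower than a major second, so the interval is minor.

m2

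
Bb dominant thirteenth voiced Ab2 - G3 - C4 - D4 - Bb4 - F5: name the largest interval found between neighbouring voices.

Adjacent intervals: Ab2→G3 = major seventh; G3→C4 = perfect fourth; C4→D4 = major second; D4→Bb4 = minor sixth; Bb4→F5 = perfect fifth.
The largest is Ab2 to G3, a major seventh (11 semitones).

major seventh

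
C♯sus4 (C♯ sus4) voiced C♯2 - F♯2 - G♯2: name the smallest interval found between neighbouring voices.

major 2nd

Adjacent intervals: C♯2→F♯2 = perfect fourth; F♯2→G♯2 = major second.
The smallest is F♯2 to G♯2, a major second (2 semitones).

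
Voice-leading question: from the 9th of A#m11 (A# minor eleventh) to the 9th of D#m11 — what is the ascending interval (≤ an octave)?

perfect fourth

The 9th of A#m11 (A# minor eleventh) is B#; the 9th of D#m11 is E#.
Counting 4 letters and 5 half steps from B# gives a perfect fourth.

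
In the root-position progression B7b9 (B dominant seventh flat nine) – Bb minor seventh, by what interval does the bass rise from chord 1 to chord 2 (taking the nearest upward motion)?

The roots are B and Bb.
8 letter names make it an octave; at 11 semitones (a half step narrower than perfect) the quality is diminished.

diminished 8th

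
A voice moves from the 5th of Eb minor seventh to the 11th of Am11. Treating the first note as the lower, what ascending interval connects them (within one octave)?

Eb minor seventh has Bb as its 5th, and Am11 has D as its 11th.
Counting 3 letters and 4 half steps from Bb gives a major third.

major 3rd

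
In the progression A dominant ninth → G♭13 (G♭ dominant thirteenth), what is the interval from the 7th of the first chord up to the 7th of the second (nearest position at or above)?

diminished seventh

A dominant ninth has G as its 7th, and G♭13 (G♭ dominant thirteenth) has F♭ as its 7th.
From G to F♭: 9 semitones over a seventh = diminished.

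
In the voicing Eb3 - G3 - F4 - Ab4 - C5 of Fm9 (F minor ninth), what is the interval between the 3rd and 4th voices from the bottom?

Those voices are F4 and Ab4.
From F to Ab: 3 semitones over a third = minor.

minor third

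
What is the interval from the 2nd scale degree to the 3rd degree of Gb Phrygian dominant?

The scale runs Gb Abb Bb Cb Db Ebb Fb.
2nd scale degree = Abb; 3rd scale degree = Bb.
2 letter names make it a second; at 3 semitones (a half step wider than major) the quality is augmented.

A2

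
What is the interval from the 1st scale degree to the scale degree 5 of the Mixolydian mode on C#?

C# mixolydian: C# D# E# F# G# A# B.
That puts C# below G#.
C# up to G# spans 5 letter names and 7 semitones — a perfect fifth.

perfect fifth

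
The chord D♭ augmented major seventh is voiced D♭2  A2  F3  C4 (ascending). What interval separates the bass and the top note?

The outer voices are D♭2 and C4.
From D♭ to C is 23 semitones, exactly the major fourteenth.

M14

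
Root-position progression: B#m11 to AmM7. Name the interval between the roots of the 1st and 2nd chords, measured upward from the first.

d7

The roots are B# and A.
7 letter names make it a seventh; at 9 semitones (a whole step narrower than major) the quality is diminished.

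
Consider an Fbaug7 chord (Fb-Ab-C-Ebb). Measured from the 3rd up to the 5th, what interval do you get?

The 3rd is Ab and the 5th is C.
Ab up to C spans 3 letter names and 4 semitones — a major third.

major third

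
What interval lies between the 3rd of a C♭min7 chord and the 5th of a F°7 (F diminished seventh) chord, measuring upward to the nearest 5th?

M6

C♭min7 has E𝄫 as its 3rd, and F°7 (F diminished seventh) has C♭ as its 5th.
From E𝄫 to C♭ is 9 semitones, exactly the major sixth.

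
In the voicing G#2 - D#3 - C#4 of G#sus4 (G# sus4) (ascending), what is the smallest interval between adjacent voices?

perfect fifth

Adjacent intervals: G#2→D#3 = perfect fifth; D#3→C#4 = minor seventh.
The smallest is G#2 to D#3, a perfect fifth (7 semitones).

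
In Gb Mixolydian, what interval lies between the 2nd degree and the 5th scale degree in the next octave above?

perfect eleventh

Gb mixolydian: Gb Ab Bb Cb Db Eb Fb.
2nd degree = Ab; 5th degree (up an octave) = Db.
From Ab to Db is 17 semitones, exactly the perfect eleventh.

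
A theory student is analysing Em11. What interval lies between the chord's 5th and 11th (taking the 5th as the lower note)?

minor 7th

Spelling the chord: E G B D F♯ A.
The 5th is B and the 11th is A.
B up to A is 10 semitones, a half step narrower than a major seventh, so the interval is minor.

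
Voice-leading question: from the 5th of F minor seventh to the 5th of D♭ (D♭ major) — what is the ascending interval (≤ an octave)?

The 5th of F minor seventh is C; the 5th of D♭ (D♭ major) is A♭.
From C to A♭: 8 semitones over a sixth = minor.

m6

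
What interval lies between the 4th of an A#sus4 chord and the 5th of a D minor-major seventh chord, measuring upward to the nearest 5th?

diminished fifth

A#sus4 has D# as its 4th, and D minor-major seventh has A as its 5th.
5 letter names make it a fifth; at 6 semitones (a half step narrower than perfect) the quality is diminished.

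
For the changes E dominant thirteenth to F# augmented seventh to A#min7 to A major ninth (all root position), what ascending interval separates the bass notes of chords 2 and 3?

The roots are F# and A#.
Counting 3 letters and 4 half steps from F# gives a major third.

major 3rd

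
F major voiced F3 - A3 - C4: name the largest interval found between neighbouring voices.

Adjacent intervals: F3→A3 = major third; A3→C4 = minor third.
The largest is F3 to A3, a major third (4 semitones).

major third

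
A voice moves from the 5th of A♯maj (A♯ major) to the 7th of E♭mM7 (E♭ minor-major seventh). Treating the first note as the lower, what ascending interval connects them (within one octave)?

diminished seventh

The 5th of A♯maj (A♯ major) is E♯; the 7th of E♭mM7 (E♭ minor-major seventh) is D.
From E♯ to D: 9 semitones over a seventh = diminished.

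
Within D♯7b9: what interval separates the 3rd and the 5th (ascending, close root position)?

The chord tones of D♯7b9 (D♯ dominant seventh flat nine) are D♯-F𝄪-A♯-C♯-E.
The 3rd is F𝄪 and the 5th is A♯.
From F𝄪 to A♯: 3 semitones over a third = minor.

m3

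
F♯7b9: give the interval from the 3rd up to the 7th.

d5

F♯7b9 is spelled F♯, A♯, C♯, E, G.
The 3rd is A♯ and the 7th is E.
A♯ up to E is 6 semitones, a half step narrower than a perfect fifth, so the interval is diminished.
That tritone between 3rd and 7th is what gives the dominant seventh its pull toward resolution.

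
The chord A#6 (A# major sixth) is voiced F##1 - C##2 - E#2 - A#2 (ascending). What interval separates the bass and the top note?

minor tenth

The outer voices are F##1 and A#2.
10 letter names make it a tenth; at 15 semitones (a half step narrower than major) the quality is minor.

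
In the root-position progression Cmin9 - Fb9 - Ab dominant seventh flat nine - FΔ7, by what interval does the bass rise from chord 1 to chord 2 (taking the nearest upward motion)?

The roots are C and Fb.
4 letter names make it a fourth; at 4 semitones (a half step narrower than perfect) the quality is diminished.

diminished 4th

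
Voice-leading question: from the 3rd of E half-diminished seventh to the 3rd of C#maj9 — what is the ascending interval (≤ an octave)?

E half-diminished seventh has G as its 3rd, and C#maj9 has E# as its 3rd.
6 letter names make it a sixth; at 10 semitones (a half step wider than major) the quality is augmented.

augmented 6th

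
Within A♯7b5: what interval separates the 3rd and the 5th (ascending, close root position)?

A♯7b5 is spelled A♯, C𝄪, E, G♯.
So we need the interval from C𝄪 up to E.
3 letter names make it a third; at 2 semitones (a whole step narrower than major) the quality is diminished.

diminished third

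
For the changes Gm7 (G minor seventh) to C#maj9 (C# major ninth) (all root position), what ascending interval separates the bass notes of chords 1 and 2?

The roots are G and C#.
G up to C# is 6 semitones, a half step wider than a perfect fourth, so the interval is augmented.

augmented fourth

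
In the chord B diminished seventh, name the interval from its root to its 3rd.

B diminished seventh: B D F Ab.
So we need the interval from B up to D.
From B to D: 3 semitones over a third = minor.

m3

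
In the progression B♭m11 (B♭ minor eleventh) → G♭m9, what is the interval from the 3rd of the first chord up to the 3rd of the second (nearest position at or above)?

minor sixth

B♭m11 (B♭ minor eleventh) has D♭ as its 3rd, and G♭m9 has B𝄫 as its 3rd.
6 letter names make it a sixth; at 8 semitones (a half step narrower than major) the quality is minor.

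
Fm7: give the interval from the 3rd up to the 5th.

Spelling the chord: F–A♭–C–E♭.
3rd = A♭; 5th = C.
From A♭ to C is 4 semitones, exactly the major third.

major 3rd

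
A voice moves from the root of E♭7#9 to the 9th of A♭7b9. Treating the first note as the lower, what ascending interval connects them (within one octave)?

diminished 5th

The root of E♭7#9 is E♭; the 9th of A♭7b9 is B𝄫.
5 letter names make it a fifth; at 6 semitones (a half step narrower than perfect) the quality is diminished.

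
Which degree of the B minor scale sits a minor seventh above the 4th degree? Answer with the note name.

D

The scale is B C# D E F# G A.
The 4th degree is E; a minor seventh above that is D — scale degree 3.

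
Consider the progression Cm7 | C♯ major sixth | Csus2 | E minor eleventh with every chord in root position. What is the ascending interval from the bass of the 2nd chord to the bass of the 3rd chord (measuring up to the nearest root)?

d8

The roots are C♯ and C.
From C♯ to C: 11 semitones over an octave = diminished.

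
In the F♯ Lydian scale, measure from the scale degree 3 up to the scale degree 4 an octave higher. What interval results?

M9

F♯ lydian: F♯ G♯ A♯ B♯ C♯ D♯ E♯.
The scale degree 3 is A♯ and the 4th degree (up an octave) is B♯.
From A♯ to B♯ is 14 semitones, exactly the major ninth.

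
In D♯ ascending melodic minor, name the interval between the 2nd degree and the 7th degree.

major sixth

D♯ melodic minor: D♯ E♯ F♯ G♯ A♯ B♯ C𝄪.
That puts E♯ below C𝄪.
E♯ up to C𝄪 spans 6 letter names and 9 semitones — a major sixth.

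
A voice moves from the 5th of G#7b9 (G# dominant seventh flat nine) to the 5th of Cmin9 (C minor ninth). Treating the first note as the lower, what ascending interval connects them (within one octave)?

G#7b9 (G# dominant seventh flat nine) has D# as its 5th, and Cmin9 (C minor ninth) has G as its 5th.
4 letter names make it a fourth; at 4 semitones (a half step narrower than perfect) the quality is diminished.

diminished fourth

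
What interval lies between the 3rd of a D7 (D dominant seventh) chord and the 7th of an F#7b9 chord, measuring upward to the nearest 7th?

m7

The 3rd of D7 (D dominant seventh) is F#; the 7th of F#7b9 is E.
7 letter names make it a seventh; at 10 semitones (a half step narrower than major) the quality is minor.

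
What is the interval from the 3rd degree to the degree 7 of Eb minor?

Spelling Eb minor: Eb F Gb Ab Bb Cb Db.
3rd degree = Gb; degree 7 = Db.
Counting 5 letters and 7 half steps from Gb gives a perfect fifth.

perfect fifth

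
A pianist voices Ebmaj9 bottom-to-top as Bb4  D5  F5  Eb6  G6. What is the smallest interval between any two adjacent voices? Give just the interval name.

Adjacent intervals: Bb4→D5 = major third; D5→F5 = minor third; F5→Eb6 = minor seventh; Eb6→G6 = major third.
The smallest is D5 to F5, a minor third (3 semitones).

minor third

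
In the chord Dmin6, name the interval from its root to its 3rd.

minor third

Dm6 (D minor sixth) is spelled D-F-A-B.
The root is D and the 3rd is F.
3 letter names make it a third; at 3 semitones (a half step narrower than major) the quality is minor.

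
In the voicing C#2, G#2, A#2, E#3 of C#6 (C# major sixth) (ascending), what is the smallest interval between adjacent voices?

major second

Adjacent intervals: C#2→G#2 = perfect fifth; G#2→A#2 = major second; A#2→E#3 = perfect fifth.
The smallest is G#2 to A#2, a major second (2 semitones).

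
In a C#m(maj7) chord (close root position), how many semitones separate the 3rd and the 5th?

C#mM7 is spelled C#, E, G#, B#.
E to G# is a major third: 4 semitones.

4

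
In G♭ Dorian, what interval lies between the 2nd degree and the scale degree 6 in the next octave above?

perfect 12th

G♭ dorian: G♭ A♭ B𝄫 C♭ D♭ E♭ F♭.
2nd degree = A♭; degree 6 (up an octave) = E♭.
From A♭ to E♭ is 19 semitones, exactly the perfect twelfth.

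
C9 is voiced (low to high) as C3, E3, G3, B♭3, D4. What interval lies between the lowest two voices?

major third

Those voices are C3 and E3.
C up to E spans 3 letter names and 4 semitones — a major third.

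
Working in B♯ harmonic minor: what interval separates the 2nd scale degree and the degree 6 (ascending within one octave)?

diminished 5th

Spelling B♯ harmonic minor: B♯ C𝄪 D♯ E♯ F𝄪 G♯ A𝄪.
The 2nd scale degree is C𝄪 and the scale degree 6 is G♯.
From C𝄪 to G♯: 6 semitones over a fifth = diminished.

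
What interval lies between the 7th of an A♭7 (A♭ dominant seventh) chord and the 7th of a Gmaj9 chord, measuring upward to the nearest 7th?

The 7th of A♭7 (A♭ dominant seventh) is G♭; the 7th of Gmaj9 is F♯.
From G♭ to F♯: 12 semitones over a seventh = augmented.

augmented seventh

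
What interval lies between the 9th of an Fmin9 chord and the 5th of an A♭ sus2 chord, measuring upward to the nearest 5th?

Fmin9 has G as its 9th, and A♭ sus2 has E♭ as its 5th.
From G to E♭: 8 semitones over a sixth = minor.

minor sixth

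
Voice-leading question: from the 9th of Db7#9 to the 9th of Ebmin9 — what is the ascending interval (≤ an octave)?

minor second

The 9th of Db7#9 is E; the 9th of Ebmin9 is F.
From E to F: 1 semitone over a second = minor.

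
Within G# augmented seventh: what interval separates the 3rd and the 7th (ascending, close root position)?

G#7#5 is spelled G# B# D## F#.
That puts B# below F#.
B# up to F# is 6 semitones, a half step narrower than a perfect fifth, so the interval is diminished.
This 3–7 tritone is the characteristic tension at the heart of the dominant sound.

diminished fifth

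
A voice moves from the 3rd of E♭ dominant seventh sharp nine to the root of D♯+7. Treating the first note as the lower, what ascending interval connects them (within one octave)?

E♭ dominant seventh sharp nine has G as its 3rd, and D♯+7 has D♯ as its root.
G up to D♯ is 8 semitones, a half step wider than a perfect fifth, so the interval is augmented.

augmented 5th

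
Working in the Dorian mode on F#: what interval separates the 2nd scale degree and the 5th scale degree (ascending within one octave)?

perfect 4th

The scale runs F# G# A B C# D# E.
That puts G# below C#.
Counting 4 letters and 5 half steps from G# gives a perfect fourth.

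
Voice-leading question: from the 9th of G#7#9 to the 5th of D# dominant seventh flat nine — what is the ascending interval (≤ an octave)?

diminished octave

The 9th of G#7#9 is A##; the 5th of D# dominant seventh flat nine is A#.
From A## to A#: 11 semitones over an octave = diminished.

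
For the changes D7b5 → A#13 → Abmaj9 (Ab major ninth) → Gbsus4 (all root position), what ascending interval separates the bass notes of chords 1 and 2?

augmented fifth

The roots are D and A#.
D up to A# is 8 semitones, a half step wider than a perfect fifth, so the interval is augmented.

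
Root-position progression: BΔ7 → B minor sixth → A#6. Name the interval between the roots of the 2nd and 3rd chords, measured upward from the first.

The roots are B and A#.
From B to A# is 11 semitones, exactly the major seventh.

major seventh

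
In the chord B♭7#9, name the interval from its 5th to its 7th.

B♭7#9 is spelled B♭–D–F–A♭–C♯.
That puts F below A♭.
From F to A♭: 3 semitones over a third = minor.

minor third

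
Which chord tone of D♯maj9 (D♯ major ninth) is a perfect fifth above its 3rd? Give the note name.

C##

Spelling the chord: D♯–F𝄪–A♯–C𝄪–E♯.
The 3rd is F𝄪. A perfect fifth above F𝄪 is C𝄪.
C𝄪 is the chord's 7th.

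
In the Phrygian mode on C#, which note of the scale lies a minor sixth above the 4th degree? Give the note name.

The scale is C# D E F# G# A B.
The 4th degree is F#; a minor sixth above that is D — scale degree 2.

D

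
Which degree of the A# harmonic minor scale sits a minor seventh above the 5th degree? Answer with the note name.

D#

The scale is A# B# C# D# E# F# G##.
The 5th degree is E#; a minor seventh above that is D# — scale degree 4.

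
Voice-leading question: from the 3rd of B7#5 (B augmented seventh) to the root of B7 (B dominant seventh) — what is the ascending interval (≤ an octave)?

B7#5 (B augmented seventh) has D♯ as its 3rd, and B7 (B dominant seventh) has B as its root.
6 letter names make it a sixth; at 8 semitones (a half step narrower than major) the quality is minor.

minor sixth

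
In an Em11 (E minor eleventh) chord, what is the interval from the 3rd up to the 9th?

E minor eleventh is spelled E-G-B-D-F#-A.
The 3rd is G and the 9th is F#.
From G to F# is 11 semitones, exactly the major seventh.

major 7th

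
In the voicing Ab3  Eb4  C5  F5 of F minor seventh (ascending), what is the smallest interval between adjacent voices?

perfect fourth

Adjacent intervals: Ab3→Eb4 = perfect fifth; Eb4→C5 = major sixth; C5→F5 = perfect fourth.
The smallest is C5 to F5, a perfect fourth (5 semitones).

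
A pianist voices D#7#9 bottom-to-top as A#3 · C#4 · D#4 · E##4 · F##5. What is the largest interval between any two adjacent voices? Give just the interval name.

minor 9th

Adjacent intervals: A#3→C#4 = minor third; C#4→D#4 = major second; D#4→E##4 = augmented second; E##4→F##5 = minor ninth.
The largest is E##4 to F##5, a minor ninth (13 semitones).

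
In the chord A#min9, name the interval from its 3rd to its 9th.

major seventh

The chord tones of A#min9 are A#-C#-E#-G#-B#.
So we need the interval from C# up to B#.
From C# to B# is 11 semitones, exactly the major seventh.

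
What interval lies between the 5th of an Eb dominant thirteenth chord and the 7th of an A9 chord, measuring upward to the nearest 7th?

major sixth

Eb dominant thirteenth has Bb as its 5th, and A9 has G as its 7th.
Counting 6 letters and 9 half steps from Bb gives a major sixth.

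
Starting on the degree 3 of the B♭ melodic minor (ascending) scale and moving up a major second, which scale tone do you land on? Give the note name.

Eb

The scale is B♭ C D♭ E♭ F G A.
The degree 3 is D♭; a major second above that is E♭ — scale degree 4.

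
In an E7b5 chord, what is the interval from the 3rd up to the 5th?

E7b5: E–G#–Bb–D.
So we need the interval from G# up to Bb.
From G# to Bb: 2 semitones over a third = diminished.

diminished 3rd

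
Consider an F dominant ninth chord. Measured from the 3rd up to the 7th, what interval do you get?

diminished 5th

F9: F, A, C, Eb, G.
The 3rd is A and the 7th is Eb.
From A to Eb: 6 semitones over a fifth = diminished.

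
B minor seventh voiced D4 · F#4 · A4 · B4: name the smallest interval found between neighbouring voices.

major 2nd

Adjacent intervals: D4→F#4 = major third; F#4→A4 = minor third; A4→B4 = major second.
The smallest is A4 to B4, a major second (2 semitones).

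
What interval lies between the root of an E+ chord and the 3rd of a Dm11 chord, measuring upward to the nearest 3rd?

E+ has E as its root, and Dm11 has F as its 3rd.
E up to F is 1 semitone, a half step narrower than a major second, so the interval is minor.

minor second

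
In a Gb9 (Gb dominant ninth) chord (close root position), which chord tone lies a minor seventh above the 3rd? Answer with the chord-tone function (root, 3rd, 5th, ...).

Gb9 is spelled Gb Bb Db Fb Ab.
The 3rd is Bb. A minor seventh above Bb is Ab.
Ab is the chord's 9th.

9th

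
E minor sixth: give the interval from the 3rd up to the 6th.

The chord tones of Emin6 (E minor sixth) are E–G–B–C♯.
3rd = G; 6th = C♯.
4 letter names make it a fourth; at 6 semitones (a half step wider than perfect) the quality is augmented.

augmented 4th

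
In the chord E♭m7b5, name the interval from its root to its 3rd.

minor 3rd

The chord tones of E♭ø7 are E♭-G♭-B𝄫-D♭.
The root is E♭ and the 3rd is G♭.
3 letter names make it a third; at 3 semitones (a half step narrower than major) the quality is minor.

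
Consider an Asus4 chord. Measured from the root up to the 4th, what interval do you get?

Asus4 (A sus4) is spelled A D E.
Root = A; 4th = D.
A up to D spans 4 letter names and 5 semitones — a perfect fourth.

perfect fourth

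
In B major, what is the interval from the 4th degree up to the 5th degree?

major second

Spelling B major: B C# D# E F# G# A#.
The 4th degree is E and the scale degree 5 is F#.
E up to F# spans 2 letter names and 2 semitones — a major second.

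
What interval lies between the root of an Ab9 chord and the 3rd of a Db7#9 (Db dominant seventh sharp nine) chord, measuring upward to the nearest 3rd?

major sixth

The root of Ab9 is Ab; the 3rd of Db7#9 (Db dominant seventh sharp nine) is F.
From Ab to F is 9 semitones, exactly the major sixth.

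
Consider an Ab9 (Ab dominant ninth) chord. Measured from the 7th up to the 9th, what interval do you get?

major third

Spelling the chord: Ab-C-Eb-Gb-Bb.
So we need the interval from Gb up to Bb.
From Gb to Bb is 4 semitones, exactly the major third.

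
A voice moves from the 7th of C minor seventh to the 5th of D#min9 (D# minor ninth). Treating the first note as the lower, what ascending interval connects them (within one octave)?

augmented seventh

The 7th of C minor seventh is Bb; the 5th of D#min9 (D# minor ninth) is A#.
Bb up to A# is 12 semitones, a half step wider than a major seventh, so the interval is augmented.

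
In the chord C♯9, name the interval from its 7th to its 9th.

Spelling the chord: C♯–E♯–G♯–B–D♯.
The 7th is B and the 9th is D♯.
B up to D♯ spans 3 letter names and 4 semitones — a major third.

major third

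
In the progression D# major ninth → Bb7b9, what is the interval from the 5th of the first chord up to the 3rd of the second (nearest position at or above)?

diminished fourth

D# major ninth has A# as its 5th, and Bb7b9 has D as its 3rd.
4 letter names make it a fourth; at 4 semitones (a half step narrower than perfect) the quality is diminished.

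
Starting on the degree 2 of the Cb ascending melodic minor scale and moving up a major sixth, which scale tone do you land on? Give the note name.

Bb

The scale is Cb Db Ebb Fb Gb Ab Bb.
The degree 2 is Db; a major sixth above that is Bb — scale degree 7.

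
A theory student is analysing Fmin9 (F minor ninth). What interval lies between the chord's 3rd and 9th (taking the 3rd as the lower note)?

Fmin9 (F minor ninth) is spelled F-Ab-C-Eb-G.
That puts Ab below G.
Ab up to G spans 7 letter names and 11 semitones — a major seventh.

major seventh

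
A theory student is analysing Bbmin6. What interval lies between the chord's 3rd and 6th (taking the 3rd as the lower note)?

augmented fourth

Bbm6 is spelled Bb–Db–F–G.
That puts Db below G.
Db up to G is 6 semitones, a half step wider than a perfect fourth, so the interval is augmented.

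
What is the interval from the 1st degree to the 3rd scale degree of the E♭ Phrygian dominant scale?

major third

Spelling the E♭ Phrygian dominant scale: E♭ F♭ G A♭ B♭ C♭ D♭.
That puts E♭ below G.
From E♭ to G is 4 semitones, exactly the major third.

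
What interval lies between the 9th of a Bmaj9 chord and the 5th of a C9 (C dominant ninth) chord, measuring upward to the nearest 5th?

diminished fifth

The 9th of Bmaj9 is C#; the 5th of C9 (C dominant ninth) is G.
From C# to G: 6 semitones over a fifth = diminished.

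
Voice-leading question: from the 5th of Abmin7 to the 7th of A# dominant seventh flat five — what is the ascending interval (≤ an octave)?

The 5th of Abmin7 is Eb; the 7th of A# dominant seventh flat five is G#.
3 letter names make it a third; at 5 semitones (a half step wider than major) the quality is augmented.

augmented 3rd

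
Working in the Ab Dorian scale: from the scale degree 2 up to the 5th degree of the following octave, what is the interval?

perfect eleventh

The scale runs Ab Bb Cb Db Eb F Gb.
So we need the interval from Bb up to Eb.
From Bb to Eb is 17 semitones, exactly the perfect eleventh.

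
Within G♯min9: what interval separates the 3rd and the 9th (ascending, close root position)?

The chord tones of G♯ minor ninth are G♯ B D♯ F♯ A♯.
3rd = B; 9th = A♯.
From B to A♯ is 11 semitones, exactly the major seventh.

major seventh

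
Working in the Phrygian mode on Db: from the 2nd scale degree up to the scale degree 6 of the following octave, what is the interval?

The scale runs Db Ebb Fb Gb Ab Bbb Cb.
2nd scale degree = Ebb; 6th degree (up an octave) = Bbb.
Counting 12 letters and 19 half steps from Ebb gives a perfect twelfth.

P12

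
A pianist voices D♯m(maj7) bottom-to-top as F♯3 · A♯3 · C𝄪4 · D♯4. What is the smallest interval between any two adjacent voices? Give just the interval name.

Adjacent intervals: F♯3→A♯3 = major third; A♯3→C𝄪4 = major third; C𝄪4→D♯4 = minor second.
The smallest is C𝄪4 to D♯4, a minor second (1 semitone).

m2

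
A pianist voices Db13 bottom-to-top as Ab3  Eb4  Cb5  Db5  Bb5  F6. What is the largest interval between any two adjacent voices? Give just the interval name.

major sixth

Adjacent intervals: Ab3→Eb4 = perfect fifth; Eb4→Cb5 = minor sixth; Cb5→Db5 = major second; Db5→Bb5 = major sixth; Bb5→F6 = perfect fifth.
The largest is Db5 to Bb5, a major sixth (9 semitones).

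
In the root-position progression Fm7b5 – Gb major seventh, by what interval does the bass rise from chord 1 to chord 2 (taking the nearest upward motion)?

The roots are F and Gb.
2 letter names make it a second; at 1 semitone (a half step narrower than major) the quality is minor.

minor second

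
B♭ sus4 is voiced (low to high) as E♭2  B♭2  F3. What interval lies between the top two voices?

Those voices are B♭2 and F3.
From B♭ to F is 7 semitones, exactly the perfect fifth.

P5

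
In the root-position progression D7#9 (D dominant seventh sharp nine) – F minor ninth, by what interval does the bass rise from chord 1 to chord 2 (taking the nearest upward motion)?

minor third

The roots are D and F.
3 letter names make it a third; at 3 semitones (a half step narrower than major) the quality is minor.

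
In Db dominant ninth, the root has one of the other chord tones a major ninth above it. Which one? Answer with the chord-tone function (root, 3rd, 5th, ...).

9th

Db9 (Db dominant ninth) is spelled Db F Ab Cb Eb.
The root is Db. A major ninth above Db is Eb.
Eb is the chord's 9th.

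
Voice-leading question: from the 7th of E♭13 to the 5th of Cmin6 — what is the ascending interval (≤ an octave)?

E♭13 has D♭ as its 7th, and Cmin6 has G as its 5th.
4 letter names make it a fourth; at 6 semitones (a half step wider than perfect) the quality is augmented.

augmented 4th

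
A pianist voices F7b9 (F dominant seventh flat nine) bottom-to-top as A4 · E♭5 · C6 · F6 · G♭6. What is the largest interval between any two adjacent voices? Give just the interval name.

Adjacent intervals: A4→E♭5 = diminished fifth; E♭5→C6 = major sixth; C6→F6 = perfect fourth; F6→G♭6 = minor second.
The largest is E♭5 to C6, a major sixth (9 semitones).

major sixth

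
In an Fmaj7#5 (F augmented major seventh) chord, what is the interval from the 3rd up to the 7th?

The chord tones of F augmented major seventh are F-A-C♯-E.
The 3rd is A and the 7th is E.
A up to E spans 5 letter names and 7 semitones — a perfect fifth.

perfect fifth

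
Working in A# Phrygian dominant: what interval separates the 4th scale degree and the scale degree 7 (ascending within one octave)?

P4

Spelling A# Phrygian dominant: A# B C## D# E# F# G#.
The 4th scale degree is D# and the scale degree 7 is G#.
From D# to G# is 5 semitones, exactly the perfect fourth.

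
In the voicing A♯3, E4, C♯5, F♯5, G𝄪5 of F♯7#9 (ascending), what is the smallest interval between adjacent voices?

Adjacent intervals: A♯3→E4 = diminished fifth; E4→C♯5 = major sixth; C♯5→F♯5 = perfect fourth; F♯5→G𝄪5 = augmented second.
The smallest is F♯5 to G𝄪5, an augmented second (3 semitones).

augmented 2nd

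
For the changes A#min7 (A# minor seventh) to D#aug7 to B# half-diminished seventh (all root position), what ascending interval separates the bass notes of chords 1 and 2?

The roots are A# and D#.
Counting 4 letters and 5 half steps from A# gives a perfect fourth.

perfect fourth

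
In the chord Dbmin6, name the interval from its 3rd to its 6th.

A4

The chord tones of Dbm6 are Db Fb Ab Bb.
The 3rd is Fb and the 6th is Bb.
4 letter names make it a fourth; at 6 semitones (a half step wider than perfect) the quality is augmented.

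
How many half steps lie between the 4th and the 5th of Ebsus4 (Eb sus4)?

2

Ebsus4: Eb Ab Bb.
Ab to Bb is a major second: 2 semitones.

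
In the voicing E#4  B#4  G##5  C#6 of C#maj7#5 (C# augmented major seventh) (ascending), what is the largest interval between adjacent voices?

Adjacent intervals: E#4→B#4 = perfect fifth; B#4→G##5 = major sixth; G##5→C#6 = diminished fourth.
The largest is B#4 to G##5, a major sixth (9 semitones).

major sixth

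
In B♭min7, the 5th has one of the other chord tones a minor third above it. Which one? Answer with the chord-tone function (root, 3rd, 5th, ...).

7th

The chord tones of B♭m7 are B♭–D♭–F–A♭.
The 5th is F. A minor third above F is A♭.
A♭ is the chord's 7th.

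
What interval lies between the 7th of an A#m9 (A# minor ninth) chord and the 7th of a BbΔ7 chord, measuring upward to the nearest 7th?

minor second

A#m9 (A# minor ninth) has G# as its 7th, and BbΔ7 has A as its 7th.
From G# to A: 1 semitone over a second = minor.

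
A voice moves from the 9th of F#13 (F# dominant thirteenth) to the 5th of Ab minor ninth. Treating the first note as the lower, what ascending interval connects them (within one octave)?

F#13 (F# dominant thirteenth) has G# as its 9th, and Ab minor ninth has Eb as its 5th.
From G# to Eb: 7 semitones over a sixth = diminished.

diminished sixth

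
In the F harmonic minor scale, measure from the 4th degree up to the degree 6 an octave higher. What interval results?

minor 10th

F harmonic minor: F G Ab Bb C Db E.
That puts Bb below Db.
Bb up to Db is 15 semitones, a half step narrower than a major tenth, so the interval is minor.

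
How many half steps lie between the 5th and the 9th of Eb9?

The chord tones of Eb9 (Eb dominant ninth) are Eb-G-Bb-Db-F.
Bb to F is a perfect fifth: 7 semitones.

7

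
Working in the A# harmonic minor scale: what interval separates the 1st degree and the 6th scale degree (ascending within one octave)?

Spelling the A# harmonic minor scale: A# B# C# D# E# F# G##.
So we need the interval from A# up to F#.
6 letter names make it a sixth; at 8 semitones (a half step narrower than major) the quality is minor.

minor sixth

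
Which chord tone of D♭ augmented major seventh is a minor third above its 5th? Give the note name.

C

Spelling the chord: D♭, F, A, C.
The 5th is A. A minor third above A is C.
C is the chord's 7th.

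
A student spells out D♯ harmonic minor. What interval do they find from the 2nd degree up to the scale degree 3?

m2

Spelling D♯ harmonic minor: D♯ E♯ F♯ G♯ A♯ B C𝄪.
2nd degree = E♯; 3rd degree = F♯.
E♯ up to F♯ is 1 semitone, a half step narrower than a major second, so the interval is minor.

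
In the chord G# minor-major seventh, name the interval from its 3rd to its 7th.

augmented fifth

Spelling the chord: G#, B, D#, F##.
So we need the interval from B up to F##.
5 letter names make it a fifth; at 8 semitones (a half step wider than perfect) the quality is augmented.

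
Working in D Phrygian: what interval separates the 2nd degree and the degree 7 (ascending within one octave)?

D phrygian: D Eb F G A Bb C.
The 2nd degree is Eb and the 7th degree is C.
From Eb to C is 9 semitones, exactly the major sixth.

major sixth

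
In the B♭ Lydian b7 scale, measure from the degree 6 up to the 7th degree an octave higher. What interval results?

minor 9th

B♭ lydian dominant: B♭ C D E F G A♭.
So we need the interval from G up to A♭.
9 letter names make it a ninth; at 13 semitones (a half step narrower than major) the quality is minor.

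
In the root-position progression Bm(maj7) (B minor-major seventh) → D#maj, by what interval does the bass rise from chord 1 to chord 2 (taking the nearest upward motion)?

The roots are B and D#.
From B to D# is 4 semitones, exactly the major third.

major third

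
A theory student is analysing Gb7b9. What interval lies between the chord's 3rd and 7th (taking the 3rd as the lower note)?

d5

Gb dominant seventh flat nine: Gb–Bb–Db–Fb–Abb.
That puts Bb below Fb.
From Bb to Fb: 6 semitones over a fifth = diminished.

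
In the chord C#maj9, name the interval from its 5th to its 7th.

The chord tones of C#maj9 are C#, E#, G#, B#, D#.
The 5th is G# and the 7th is B#.
Counting 3 letters and 4 half steps from G# gives a major third.

major third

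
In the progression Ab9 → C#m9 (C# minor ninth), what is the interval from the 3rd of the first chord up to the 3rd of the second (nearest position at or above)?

major third

The 3rd of Ab9 is C; the 3rd of C#m9 (C# minor ninth) is E.
Counting 3 letters and 4 half steps from C gives a major third.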